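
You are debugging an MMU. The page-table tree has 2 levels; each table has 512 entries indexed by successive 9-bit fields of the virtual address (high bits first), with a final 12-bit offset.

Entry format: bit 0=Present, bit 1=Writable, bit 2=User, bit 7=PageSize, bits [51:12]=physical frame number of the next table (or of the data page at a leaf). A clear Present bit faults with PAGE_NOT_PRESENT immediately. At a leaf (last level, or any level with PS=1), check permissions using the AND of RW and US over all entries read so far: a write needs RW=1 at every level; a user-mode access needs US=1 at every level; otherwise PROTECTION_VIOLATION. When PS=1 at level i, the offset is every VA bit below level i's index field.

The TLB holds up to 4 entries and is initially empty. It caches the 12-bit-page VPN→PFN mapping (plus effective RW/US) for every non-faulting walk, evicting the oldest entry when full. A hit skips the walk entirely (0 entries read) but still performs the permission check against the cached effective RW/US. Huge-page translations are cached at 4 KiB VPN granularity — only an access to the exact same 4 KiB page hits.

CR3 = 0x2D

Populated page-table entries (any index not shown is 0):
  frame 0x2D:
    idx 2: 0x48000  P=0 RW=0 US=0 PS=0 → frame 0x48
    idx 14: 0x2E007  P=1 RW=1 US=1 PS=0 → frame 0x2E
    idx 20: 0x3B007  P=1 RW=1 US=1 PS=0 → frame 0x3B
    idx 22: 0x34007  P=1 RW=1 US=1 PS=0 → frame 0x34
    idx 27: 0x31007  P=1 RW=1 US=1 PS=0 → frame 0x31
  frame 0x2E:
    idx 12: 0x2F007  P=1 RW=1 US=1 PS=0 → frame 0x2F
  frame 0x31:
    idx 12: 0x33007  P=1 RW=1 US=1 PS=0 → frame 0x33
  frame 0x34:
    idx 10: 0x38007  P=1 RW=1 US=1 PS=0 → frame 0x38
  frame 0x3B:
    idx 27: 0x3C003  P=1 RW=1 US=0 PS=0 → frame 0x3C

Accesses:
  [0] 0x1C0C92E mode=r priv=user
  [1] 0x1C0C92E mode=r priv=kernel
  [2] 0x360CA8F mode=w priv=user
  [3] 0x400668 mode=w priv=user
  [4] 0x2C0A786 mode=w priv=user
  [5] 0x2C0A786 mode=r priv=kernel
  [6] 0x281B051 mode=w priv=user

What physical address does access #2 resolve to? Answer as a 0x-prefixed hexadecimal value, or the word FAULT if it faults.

Per-access translation:
#0 VA=0x1C0C92E (r,user):
  L0: frame=0x2D idx=14 entry=0x2E007 [P=1 RW=1 US=1 PS=0]
  L1: frame=0x2E idx=12 entry=0x2F007 [P=1 RW=1 US=1 PS=0]
  ⇒ phys 0x2F92E  [2 reads]
#1 VA=0x1C0C92E (r,kernel):
  TLB hit vpn=0x1C0C → PA=0x2F92E
#2 VA=0x360CA8F (w,user):
  L0: frame=0x2D idx=27 entry=0x31007 [P=1 RW=1 US=1 PS=0]
  L1: frame=0x31 idx=12 entry=0x33007 [P=1 RW=1 US=1 PS=0]
  ⇒ phys 0x33A8F  [2 reads]
#3 VA=0x400668 (w,user):
  L0: frame=0x2D idx=2 entry=0x48000 [P=0 RW=0 US=0 PS=0]
  → PAGE_NOT_PRESENT  (1 entries read)
#4 VA=0x2C0A786 (w,user):
  L0: frame=0x2D idx=22 entry=0x34007 [P=1 RW=1 US=1 PS=0]
  L1: frame=0x34 idx=10 entry=0x38007 [P=1 RW=1 US=1 PS=0]
  ⇒ phys 0x38786  [2 reads]
#5 VA=0x2C0A786 (r,kernel):
  TLB hit vpn=0x2C0A → PA=0x38786
#6 VA=0x281B051 (w,user):
  L0: frame=0x2D idx=20 entry=0x3B007 [P=1 RW=1 US=1 PS=0]
  L1: frame=0x3B idx=27 entry=0x3C003 [P=1 RW=1 US=0 PS=0]
  → PROTECTION_VIOLATION  (2 entries read)

Access #2 PA: 0x33A8F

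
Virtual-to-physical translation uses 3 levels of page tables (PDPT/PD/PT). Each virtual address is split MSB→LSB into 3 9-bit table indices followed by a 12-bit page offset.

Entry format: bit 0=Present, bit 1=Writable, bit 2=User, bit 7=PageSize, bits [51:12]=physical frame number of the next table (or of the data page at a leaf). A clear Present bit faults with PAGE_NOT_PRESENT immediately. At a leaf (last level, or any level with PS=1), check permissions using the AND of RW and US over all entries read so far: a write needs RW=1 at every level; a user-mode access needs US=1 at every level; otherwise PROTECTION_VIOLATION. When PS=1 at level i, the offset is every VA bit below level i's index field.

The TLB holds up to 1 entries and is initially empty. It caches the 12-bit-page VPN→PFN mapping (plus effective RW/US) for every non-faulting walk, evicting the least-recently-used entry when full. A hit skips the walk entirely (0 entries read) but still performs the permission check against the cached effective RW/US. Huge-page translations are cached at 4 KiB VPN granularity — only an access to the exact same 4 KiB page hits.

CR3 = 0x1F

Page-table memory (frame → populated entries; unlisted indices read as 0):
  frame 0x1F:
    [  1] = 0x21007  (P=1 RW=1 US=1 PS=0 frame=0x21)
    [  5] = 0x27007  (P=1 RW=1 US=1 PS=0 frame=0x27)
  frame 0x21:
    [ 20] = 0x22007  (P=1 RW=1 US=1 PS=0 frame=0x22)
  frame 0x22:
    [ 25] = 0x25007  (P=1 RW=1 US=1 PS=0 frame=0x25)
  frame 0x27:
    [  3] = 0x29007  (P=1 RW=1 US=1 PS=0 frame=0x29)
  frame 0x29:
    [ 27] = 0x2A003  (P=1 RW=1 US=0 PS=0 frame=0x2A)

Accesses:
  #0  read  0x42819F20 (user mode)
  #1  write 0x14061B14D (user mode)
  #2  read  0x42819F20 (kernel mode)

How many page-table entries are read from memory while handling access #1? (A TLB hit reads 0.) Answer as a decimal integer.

Per-access translation:
#0 VA=0x42819F20 (r,user):
  [0] read 0x1F idx=1: raw=0x21007 flags P=1 W=1 U=1 S=0
  [1] read 0x21 idx=20: raw=0x22007 flags P=1 W=1 U=1 S=0
  [2] read 0x22 idx=25: raw=0x25007 flags P=1 W=1 U=1 S=0
  ⇒ phys 0x25F20  [3 reads]
#1 VA=0x14061B14D (w,user):
  [0] read 0x1F idx=5: raw=0x27007 flags P=1 W=1 U=1 S=0
  [1] read 0x27 idx=3: raw=0x29007 flags P=1 W=1 U=1 S=0
  [2] read 0x29 idx=27: raw=0x2A003 flags P=1 W=1 U=0 S=0
  → PROTECTION_VIOLATION  (3 entries read)
#2 VA=0x42819F20 (r,kernel):
  TLB hit vpn=0x42819 → PA=0x25F20

Entries read for #1: 3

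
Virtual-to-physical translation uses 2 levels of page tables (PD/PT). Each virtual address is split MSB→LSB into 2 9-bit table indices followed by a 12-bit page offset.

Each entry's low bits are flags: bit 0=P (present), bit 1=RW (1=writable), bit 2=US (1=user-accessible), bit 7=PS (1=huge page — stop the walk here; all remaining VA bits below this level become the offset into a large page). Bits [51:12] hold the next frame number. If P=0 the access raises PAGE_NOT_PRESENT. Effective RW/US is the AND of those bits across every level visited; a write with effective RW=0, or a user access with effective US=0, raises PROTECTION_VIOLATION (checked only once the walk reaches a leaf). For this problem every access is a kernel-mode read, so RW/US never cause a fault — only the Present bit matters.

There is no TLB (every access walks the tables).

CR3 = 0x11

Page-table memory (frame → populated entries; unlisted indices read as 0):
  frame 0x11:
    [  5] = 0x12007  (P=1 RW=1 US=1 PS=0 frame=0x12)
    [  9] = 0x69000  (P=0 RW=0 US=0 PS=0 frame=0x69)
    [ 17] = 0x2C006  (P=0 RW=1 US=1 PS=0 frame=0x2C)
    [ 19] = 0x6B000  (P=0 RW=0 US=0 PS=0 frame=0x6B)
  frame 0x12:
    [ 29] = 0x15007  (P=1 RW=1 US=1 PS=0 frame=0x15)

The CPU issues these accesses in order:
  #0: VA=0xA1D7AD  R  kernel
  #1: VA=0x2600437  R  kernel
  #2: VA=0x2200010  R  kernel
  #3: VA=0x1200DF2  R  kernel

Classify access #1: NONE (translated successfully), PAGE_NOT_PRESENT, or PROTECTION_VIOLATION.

Trace:
#0 VA=0xA1D7AD (r,kernel):
  [0] read 0x11 idx=5: raw=0x12007 flags P=1 W=1 U=1 S=0
  [1] read 0x12 idx=29: raw=0x15007 flags P=1 W=1 U=1 S=0
  ✓ 0x157AD  — 2 lookups
#1 VA=0x2600437 (r,kernel):
  [0] read 0x11 idx=19: raw=0x6B000 flags P=0 W=0 U=0 S=0
  ⇒ fault: PAGE_NOT_PRESENT  — 1 lookups
#2 VA=0x2200010 (r,kernel):
  [0] read 0x11 idx=17: raw=0x2C006 flags P=0 W=1 U=1 S=0
  ⇒ fault: PAGE_NOT_PRESENT  — 1 lookups
#3 VA=0x1200DF2 (r,kernel):
  [0] read 0x11 idx=9: raw=0x69000 flags P=0 W=0 U=0 S=0
  ⇒ fault: PAGE_NOT_PRESENT  — 1 lookups

Access #1 fault: PAGE_NOT_PRESENT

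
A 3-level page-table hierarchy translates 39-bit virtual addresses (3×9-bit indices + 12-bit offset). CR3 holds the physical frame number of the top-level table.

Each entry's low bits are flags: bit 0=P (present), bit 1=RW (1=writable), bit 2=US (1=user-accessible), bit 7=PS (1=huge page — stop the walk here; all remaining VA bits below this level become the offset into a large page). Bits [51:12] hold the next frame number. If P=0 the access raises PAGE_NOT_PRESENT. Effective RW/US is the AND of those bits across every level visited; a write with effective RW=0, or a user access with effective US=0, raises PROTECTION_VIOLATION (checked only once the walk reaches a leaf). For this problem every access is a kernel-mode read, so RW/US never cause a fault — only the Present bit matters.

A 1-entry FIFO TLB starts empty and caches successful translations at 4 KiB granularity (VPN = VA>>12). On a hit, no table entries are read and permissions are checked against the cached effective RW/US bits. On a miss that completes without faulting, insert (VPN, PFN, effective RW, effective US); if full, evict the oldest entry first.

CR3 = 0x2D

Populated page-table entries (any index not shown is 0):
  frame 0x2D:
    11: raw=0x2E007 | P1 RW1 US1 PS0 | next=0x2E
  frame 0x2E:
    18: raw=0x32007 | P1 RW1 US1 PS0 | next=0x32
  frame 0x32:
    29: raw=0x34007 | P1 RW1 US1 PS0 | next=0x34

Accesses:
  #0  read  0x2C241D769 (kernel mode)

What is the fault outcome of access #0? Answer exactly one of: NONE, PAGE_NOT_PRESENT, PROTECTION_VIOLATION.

Walk each access:
#0 VA=0x2C241D769 (r,kernel):
  [0] read 0x2D idx=11: raw=0x2E007 flags P=1 W=1 U=1 S=0
  [1] read 0x2E idx=18: raw=0x32007 flags P=1 W=1 U=1 S=0
  [2] read 0x32 idx=29: raw=0x34007 flags P=1 W=1 U=1 S=0
  ✓ 0x34769  — 3 lookups

Access #0 fault: NONE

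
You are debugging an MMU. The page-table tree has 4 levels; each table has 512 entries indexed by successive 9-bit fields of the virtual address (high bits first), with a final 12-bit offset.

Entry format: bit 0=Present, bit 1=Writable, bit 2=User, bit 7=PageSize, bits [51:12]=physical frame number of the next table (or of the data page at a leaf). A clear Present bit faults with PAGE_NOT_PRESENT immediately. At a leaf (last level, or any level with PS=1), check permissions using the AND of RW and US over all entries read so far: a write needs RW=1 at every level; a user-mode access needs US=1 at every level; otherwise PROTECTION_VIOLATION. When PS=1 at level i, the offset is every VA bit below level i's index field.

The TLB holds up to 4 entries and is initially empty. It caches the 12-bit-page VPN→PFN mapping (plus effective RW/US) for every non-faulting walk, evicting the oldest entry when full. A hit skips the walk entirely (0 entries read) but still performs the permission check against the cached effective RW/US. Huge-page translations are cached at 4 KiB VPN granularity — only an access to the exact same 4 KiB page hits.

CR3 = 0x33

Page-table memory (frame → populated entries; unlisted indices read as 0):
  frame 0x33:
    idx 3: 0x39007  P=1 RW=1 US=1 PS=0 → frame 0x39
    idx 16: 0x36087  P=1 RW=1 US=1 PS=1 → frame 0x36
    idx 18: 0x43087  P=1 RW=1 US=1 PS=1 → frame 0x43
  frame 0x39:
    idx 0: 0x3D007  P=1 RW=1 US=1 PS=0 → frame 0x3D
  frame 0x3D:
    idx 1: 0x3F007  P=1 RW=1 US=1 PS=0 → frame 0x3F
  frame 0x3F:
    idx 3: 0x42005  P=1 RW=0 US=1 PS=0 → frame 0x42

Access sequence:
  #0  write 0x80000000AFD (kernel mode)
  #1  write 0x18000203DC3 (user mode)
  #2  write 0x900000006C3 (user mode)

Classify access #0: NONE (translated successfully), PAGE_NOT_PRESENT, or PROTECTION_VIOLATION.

Trace:
#0 VA=0x80000000AFD (w,kernel):
  [0] read 0x33 idx=16: raw=0x36087 flags P=1 W=1 U=1 S=1
  → PA=0x36AFD (huge @L0)  (1 entries read)
#1 VA=0x18000203DC3 (w,user):
  [0] read 0x33 idx=3: raw=0x39007 flags P=1 W=1 U=1 S=0
  [1] read 0x39 idx=0: raw=0x3D007 flags P=1 W=1 U=1 S=0
  [2] read 0x3D idx=1: raw=0x3F007 flags P=1 W=1 U=1 S=0
  [3] read 0x3F idx=3: raw=0x42005 flags P=1 W=0 U=1 S=0
  ⇒ fault: PROTECTION_VIOLATION  — 4 lookups
#2 VA=0x900000006C3 (w,user):
  [0] read 0x33 idx=18: raw=0x43087 flags P=1 W=1 U=1 S=1
  → PA=0x436C3 (huge @L0)  (1 entries read)

Access #0 fault: NONE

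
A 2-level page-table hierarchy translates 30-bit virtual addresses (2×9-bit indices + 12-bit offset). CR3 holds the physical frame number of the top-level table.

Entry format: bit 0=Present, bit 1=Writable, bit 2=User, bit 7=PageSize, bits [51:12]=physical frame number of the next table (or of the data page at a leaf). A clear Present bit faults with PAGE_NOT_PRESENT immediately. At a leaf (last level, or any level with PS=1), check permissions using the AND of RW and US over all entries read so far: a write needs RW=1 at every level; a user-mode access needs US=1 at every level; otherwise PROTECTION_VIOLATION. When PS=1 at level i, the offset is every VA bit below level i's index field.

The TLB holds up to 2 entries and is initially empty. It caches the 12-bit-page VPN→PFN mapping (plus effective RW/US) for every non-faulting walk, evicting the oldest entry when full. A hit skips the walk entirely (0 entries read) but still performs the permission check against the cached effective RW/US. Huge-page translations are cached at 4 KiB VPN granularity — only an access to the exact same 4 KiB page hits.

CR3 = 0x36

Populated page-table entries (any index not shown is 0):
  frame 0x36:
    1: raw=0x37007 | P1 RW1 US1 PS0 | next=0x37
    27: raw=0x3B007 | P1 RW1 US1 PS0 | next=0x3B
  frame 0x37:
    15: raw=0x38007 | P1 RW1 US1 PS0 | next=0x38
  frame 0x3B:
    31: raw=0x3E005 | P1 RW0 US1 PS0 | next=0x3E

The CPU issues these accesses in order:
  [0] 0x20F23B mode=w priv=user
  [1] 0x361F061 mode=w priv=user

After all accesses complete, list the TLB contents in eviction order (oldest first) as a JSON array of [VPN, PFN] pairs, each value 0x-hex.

Per-access translation:
#0 VA=0x20F23B (w,user):
  L0: frame=0x36 idx=1 entry=0x37007 [P=1 RW=1 US=1 PS=0]
  L1: frame=0x37 idx=15 entry=0x38007 [P=1 RW=1 US=1 PS=0]
  ⇒ phys 0x3823B  [2 reads]
#1 VA=0x361F061 (w,user):
  L0: frame=0x36 idx=27 entry=0x3B007 [P=1 RW=1 US=1 PS=0]
  L1: frame=0x3B idx=31 entry=0x3E005 [P=1 RW=0 US=1 PS=0]
  ⇒ fault: PROTECTION_VIOLATION  — 2 lookups

TLB: [["0x20F", "0x38"]]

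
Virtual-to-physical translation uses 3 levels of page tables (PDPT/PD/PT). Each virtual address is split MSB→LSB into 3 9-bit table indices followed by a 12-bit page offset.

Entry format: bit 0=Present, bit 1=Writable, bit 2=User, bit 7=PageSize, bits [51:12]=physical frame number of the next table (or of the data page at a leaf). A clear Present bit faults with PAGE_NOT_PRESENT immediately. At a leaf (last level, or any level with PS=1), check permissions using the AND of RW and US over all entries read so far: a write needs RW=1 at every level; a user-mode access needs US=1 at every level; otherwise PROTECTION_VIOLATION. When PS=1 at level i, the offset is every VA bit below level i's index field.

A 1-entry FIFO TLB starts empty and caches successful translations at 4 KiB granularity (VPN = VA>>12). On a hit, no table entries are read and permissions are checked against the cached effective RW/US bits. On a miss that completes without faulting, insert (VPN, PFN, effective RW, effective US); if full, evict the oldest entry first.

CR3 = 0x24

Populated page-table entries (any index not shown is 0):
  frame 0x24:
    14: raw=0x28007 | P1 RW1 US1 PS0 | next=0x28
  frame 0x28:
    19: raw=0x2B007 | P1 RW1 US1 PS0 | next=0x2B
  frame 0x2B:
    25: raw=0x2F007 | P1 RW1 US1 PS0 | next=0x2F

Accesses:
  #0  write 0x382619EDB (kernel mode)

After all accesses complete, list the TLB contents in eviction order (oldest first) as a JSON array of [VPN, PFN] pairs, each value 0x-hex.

Walk each access:
#0 VA=0x382619EDB (w,kernel):
  lvl0: tbl 0x24, slot 14 ⇒ 0x28007 (P1/RW1/US1/PS0)
  lvl1: tbl 0x28, slot 19 ⇒ 0x2B007 (P1/RW1/US1/PS0)
  lvl2: tbl 0x2B, slot 25 ⇒ 0x2F007 (P1/RW1/US1/PS0)
  → PA=0x2FEDB  (3 entries read)

TLB: [["0x382619", "0x2F"]]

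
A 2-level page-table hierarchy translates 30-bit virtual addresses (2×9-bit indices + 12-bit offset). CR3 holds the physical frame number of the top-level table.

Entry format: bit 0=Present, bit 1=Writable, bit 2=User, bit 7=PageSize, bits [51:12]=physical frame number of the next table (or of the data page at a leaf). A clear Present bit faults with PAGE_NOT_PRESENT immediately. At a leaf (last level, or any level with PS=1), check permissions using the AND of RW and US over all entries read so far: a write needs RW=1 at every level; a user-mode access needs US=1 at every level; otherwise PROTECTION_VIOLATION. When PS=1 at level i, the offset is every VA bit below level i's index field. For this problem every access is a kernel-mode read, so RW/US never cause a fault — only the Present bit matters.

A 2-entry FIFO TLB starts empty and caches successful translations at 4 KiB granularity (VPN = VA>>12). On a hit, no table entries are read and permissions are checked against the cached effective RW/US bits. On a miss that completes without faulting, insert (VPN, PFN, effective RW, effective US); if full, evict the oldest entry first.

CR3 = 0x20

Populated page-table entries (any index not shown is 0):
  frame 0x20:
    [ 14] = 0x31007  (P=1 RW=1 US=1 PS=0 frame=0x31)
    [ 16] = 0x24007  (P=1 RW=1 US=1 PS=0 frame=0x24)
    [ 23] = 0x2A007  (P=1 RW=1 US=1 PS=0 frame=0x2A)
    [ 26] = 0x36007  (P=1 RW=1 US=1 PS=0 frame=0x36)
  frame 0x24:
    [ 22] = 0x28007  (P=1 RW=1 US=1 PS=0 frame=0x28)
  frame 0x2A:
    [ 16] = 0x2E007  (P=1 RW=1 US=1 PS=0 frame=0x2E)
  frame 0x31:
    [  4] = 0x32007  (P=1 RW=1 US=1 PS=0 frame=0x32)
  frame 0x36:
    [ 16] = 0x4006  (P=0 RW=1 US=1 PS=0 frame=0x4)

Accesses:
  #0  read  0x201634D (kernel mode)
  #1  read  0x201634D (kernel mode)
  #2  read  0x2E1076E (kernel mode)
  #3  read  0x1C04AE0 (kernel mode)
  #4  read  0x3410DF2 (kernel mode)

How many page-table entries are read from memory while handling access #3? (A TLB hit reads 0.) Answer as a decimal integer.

Per-access translation:
#0 VA=0x201634D (r,kernel):
  L0 @0x20[16] → 0x24007  P=1,RW=1,US=1,PS=0
  L1 @0x24[22] → 0x28007  P=1,RW=1,US=1,PS=0
  ⇒ phys 0x2834D  [2 reads]
#1 VA=0x201634D (r,kernel):
  TLB hit vpn=0x2016 → PA=0x2834D
#2 VA=0x2E1076E (r,kernel):
  L0 @0x20[23] → 0x2A007  P=1,RW=1,US=1,PS=0
  L1 @0x2A[16] → 0x2E007  P=1,RW=1,US=1,PS=0
  ⇒ phys 0x2E76E  [2 reads]
#3 VA=0x1C04AE0 (r,kernel):
  L0 @0x20[14] → 0x31007  P=1,RW=1,US=1,PS=0
  L1 @0x31[4] → 0x32007  P=1,RW=1,US=1,PS=0
  ⇒ phys 0x32AE0  [2 reads]
#4 VA=0x3410DF2 (r,kernel):
  L0 @0x20[26] → 0x36007  P=1,RW=1,US=1,PS=0
  L1 @0x36[16] → 0x4006  P=0,RW=1,US=1,PS=0
  → PAGE_NOT_PRESENT  (2 entries read)

Entries read for #3: 2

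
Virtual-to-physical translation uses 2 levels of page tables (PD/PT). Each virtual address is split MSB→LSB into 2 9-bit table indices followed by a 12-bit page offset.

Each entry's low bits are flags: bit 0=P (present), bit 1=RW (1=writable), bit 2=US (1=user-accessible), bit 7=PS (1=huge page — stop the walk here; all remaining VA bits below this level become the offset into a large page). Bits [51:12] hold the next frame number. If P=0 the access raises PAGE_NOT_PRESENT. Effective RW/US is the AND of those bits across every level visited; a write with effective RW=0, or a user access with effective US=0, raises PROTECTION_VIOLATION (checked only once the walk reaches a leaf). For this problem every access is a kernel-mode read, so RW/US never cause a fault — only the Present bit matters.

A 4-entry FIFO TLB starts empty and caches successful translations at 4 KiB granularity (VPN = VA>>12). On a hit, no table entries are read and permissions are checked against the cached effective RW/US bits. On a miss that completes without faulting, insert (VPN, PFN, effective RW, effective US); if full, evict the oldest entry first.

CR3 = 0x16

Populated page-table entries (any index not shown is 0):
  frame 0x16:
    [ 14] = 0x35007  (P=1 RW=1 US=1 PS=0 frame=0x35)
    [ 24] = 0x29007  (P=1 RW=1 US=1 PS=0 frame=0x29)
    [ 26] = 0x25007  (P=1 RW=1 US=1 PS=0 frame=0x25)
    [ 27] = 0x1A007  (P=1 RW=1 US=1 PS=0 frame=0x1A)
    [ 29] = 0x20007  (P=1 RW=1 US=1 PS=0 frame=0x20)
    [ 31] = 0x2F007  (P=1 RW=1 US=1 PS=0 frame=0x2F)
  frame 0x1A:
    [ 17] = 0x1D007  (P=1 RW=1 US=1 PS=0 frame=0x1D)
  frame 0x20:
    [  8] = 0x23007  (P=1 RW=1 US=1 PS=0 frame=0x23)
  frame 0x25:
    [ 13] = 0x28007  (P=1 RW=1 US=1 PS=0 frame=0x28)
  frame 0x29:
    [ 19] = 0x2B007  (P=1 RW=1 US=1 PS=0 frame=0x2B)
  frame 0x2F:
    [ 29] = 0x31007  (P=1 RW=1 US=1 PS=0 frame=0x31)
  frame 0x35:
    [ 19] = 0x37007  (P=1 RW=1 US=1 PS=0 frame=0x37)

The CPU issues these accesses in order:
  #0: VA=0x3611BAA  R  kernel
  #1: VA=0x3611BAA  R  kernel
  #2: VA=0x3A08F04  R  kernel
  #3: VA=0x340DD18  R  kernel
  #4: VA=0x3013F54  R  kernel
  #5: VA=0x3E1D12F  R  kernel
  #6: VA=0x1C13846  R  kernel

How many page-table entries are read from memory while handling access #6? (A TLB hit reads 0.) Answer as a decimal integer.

Per-access translation:
#0 VA=0x3611BAA (r,kernel):
  [0] read 0x16 idx=27: raw=0x1A007 flags P=1 W=1 U=1 S=0
  [1] read 0x1A idx=17: raw=0x1D007 flags P=1 W=1 U=1 S=0
  ⇒ phys 0x1DBAA  [2 reads]
#1 VA=0x3611BAA (r,kernel):
  TLB hit vpn=0x3611 → PA=0x1DBAA
#2 VA=0x3A08F04 (r,kernel):
  [0] read 0x16 idx=29: raw=0x20007 flags P=1 W=1 U=1 S=0
  [1] read 0x20 idx=8: raw=0x23007 flags P=1 W=1 U=1 S=0
  ⇒ phys 0x23F04  [2 reads]
#3 VA=0x340DD18 (r,kernel):
  [0] read 0x16 idx=26: raw=0x25007 flags P=1 W=1 U=1 S=0
  [1] read 0x25 idx=13: raw=0x28007 flags P=1 W=1 U=1 S=0
  ⇒ phys 0x28D18  [2 reads]
#4 VA=0x3013F54 (r,kernel):
  [0] read 0x16 idx=24: raw=0x29007 flags P=1 W=1 U=1 S=0
  [1] read 0x29 idx=19: raw=0x2B007 flags P=1 W=1 U=1 S=0
  ⇒ phys 0x2BF54  [2 reads]
#5 VA=0x3E1D12F (r,kernel):
  [0] read 0x16 idx=31: raw=0x2F007 flags P=1 W=1 U=1 S=0
  [1] read 0x2F idx=29: raw=0x31007 flags P=1 W=1 U=1 S=0
  ⇒ phys 0x3112F  [2 reads]
#6 VA=0x1C13846 (r,kernel):
  [0] read 0x16 idx=14: raw=0x35007 flags P=1 W=1 U=1 S=0
  [1] read 0x35 idx=19: raw=0x37007 flags P=1 W=1 U=1 S=0
  ⇒ phys 0x37846  [2 reads]

Entries read for #6: 2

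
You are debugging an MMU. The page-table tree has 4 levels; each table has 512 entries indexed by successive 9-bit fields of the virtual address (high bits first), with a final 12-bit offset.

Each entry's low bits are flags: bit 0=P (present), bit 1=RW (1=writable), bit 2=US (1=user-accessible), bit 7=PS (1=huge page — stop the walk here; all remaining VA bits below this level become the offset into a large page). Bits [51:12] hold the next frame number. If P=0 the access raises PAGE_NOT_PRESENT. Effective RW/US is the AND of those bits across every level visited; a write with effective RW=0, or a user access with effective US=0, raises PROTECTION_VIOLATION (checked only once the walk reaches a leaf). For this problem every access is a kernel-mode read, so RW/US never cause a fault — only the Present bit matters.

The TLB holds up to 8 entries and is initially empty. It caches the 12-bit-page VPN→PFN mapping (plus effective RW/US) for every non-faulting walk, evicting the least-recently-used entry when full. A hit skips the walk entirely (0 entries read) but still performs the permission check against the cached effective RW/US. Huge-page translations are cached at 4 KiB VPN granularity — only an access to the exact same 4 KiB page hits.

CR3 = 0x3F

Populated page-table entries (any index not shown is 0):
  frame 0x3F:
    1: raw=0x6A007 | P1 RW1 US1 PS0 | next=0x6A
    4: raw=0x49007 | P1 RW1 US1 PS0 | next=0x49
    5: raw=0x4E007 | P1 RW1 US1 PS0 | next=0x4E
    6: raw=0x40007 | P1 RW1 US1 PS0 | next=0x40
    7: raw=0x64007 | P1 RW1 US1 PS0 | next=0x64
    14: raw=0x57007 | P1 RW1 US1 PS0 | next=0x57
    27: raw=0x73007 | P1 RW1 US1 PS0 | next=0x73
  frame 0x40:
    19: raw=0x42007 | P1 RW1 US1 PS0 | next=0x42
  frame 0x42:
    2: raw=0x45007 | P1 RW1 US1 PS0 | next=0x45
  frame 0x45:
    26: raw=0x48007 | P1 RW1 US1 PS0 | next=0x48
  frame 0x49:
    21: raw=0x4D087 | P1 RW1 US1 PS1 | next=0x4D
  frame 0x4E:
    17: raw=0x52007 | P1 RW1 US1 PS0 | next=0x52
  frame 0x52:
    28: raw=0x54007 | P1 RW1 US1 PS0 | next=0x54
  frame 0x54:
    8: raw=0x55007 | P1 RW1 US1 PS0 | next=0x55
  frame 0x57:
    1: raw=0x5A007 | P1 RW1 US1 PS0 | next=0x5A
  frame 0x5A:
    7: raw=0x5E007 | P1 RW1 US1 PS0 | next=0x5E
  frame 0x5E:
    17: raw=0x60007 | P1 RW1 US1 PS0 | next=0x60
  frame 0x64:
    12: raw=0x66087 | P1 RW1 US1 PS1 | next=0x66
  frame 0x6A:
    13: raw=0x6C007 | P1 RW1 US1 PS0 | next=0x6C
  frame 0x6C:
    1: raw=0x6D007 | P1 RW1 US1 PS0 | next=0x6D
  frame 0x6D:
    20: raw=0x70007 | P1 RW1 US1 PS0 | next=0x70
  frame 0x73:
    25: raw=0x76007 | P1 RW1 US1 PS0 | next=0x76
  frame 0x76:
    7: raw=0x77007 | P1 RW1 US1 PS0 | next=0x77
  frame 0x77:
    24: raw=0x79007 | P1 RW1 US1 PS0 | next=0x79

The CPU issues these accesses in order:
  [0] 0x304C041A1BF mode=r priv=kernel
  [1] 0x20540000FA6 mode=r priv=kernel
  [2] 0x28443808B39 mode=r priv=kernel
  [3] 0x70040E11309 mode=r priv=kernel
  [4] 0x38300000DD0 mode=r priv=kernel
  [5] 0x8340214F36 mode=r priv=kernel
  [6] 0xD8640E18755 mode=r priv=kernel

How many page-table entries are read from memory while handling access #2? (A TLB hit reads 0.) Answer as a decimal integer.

Trace:
#0 VA=0x304C041A1BF (r,kernel):
  [0] read 0x3F idx=6: raw=0x40007 flags P=1 W=1 U=1 S=0
  [1] read 0x40 idx=19: raw=0x42007 flags P=1 W=1 U=1 S=0
  [2] read 0x42 idx=2: raw=0x45007 flags P=1 W=1 U=1 S=0
  [3] read 0x45 idx=26: raw=0x48007 flags P=1 W=1 U=1 S=0
  ⇒ phys 0x481BF  [4 reads]
#1 VA=0x20540000FA6 (r,kernel):
  [0] read 0x3F idx=4: raw=0x49007 flags P=1 W=1 U=1 S=0
  [1] read 0x49 idx=21: raw=0x4D087 flags P=1 W=1 U=1 S=1
  ⇒ phys 0x4DFA6 (huge @L1)  [2 reads]
#2 VA=0x28443808B39 (r,kernel):
  [0] read 0x3F idx=5: raw=0x4E007 flags P=1 W=1 U=1 S=0
  [1] read 0x4E idx=17: raw=0x52007 flags P=1 W=1 U=1 S=0
  [2] read 0x52 idx=28: raw=0x54007 flags P=1 W=1 U=1 S=0
  [3] read 0x54 idx=8: raw=0x55007 flags P=1 W=1 U=1 S=0
  ⇒ phys 0x55B39  [4 reads]
#3 VA=0x70040E11309 (r,kernel):
  [0] read 0x3F idx=14: raw=0x57007 flags P=1 W=1 U=1 S=0
  [1] read 0x57 idx=1: raw=0x5A007 flags P=1 W=1 U=1 S=0
  [2] read 0x5A idx=7: raw=0x5E007 flags P=1 W=1 U=1 S=0
  [3] read 0x5E idx=17: raw=0x60007 flags P=1 W=1 U=1 S=0
  ⇒ phys 0x60309  [4 reads]
#4 VA=0x38300000DD0 (r,kernel):
  [0] read 0x3F idx=7: raw=0x64007 flags P=1 W=1 U=1 S=0
  [1] read 0x64 idx=12: raw=0x66087 flags P=1 W=1 U=1 S=1
  ⇒ phys 0x66DD0 (huge @L1)  [2 reads]
#5 VA=0x8340214F36 (r,kernel):
  [0] read 0x3F idx=1: raw=0x6A007 flags P=1 W=1 U=1 S=0
  [1] read 0x6A idx=13: raw=0x6C007 flags P=1 W=1 U=1 S=0
  [2] read 0x6C idx=1: raw=0x6D007 flags P=1 W=1 U=1 S=0
  [3] read 0x6D idx=20: raw=0x70007 flags P=1 W=1 U=1 S=0
  ⇒ phys 0x70F36  [4 reads]
#6 VA=0xD8640E18755 (r,kernel):
  [0] read 0x3F idx=27: raw=0x73007 flags P=1 W=1 U=1 S=0
  [1] read 0x73 idx=25: raw=0x76007 flags P=1 W=1 U=1 S=0
  [2] read 0x76 idx=7: raw=0x77007 flags P=1 W=1 U=1 S=0
  [3] read 0x77 idx=24: raw=0x79007 flags P=1 W=1 U=1 S=0
  ⇒ phys 0x79755  [4 reads]

Entries read for #2: 4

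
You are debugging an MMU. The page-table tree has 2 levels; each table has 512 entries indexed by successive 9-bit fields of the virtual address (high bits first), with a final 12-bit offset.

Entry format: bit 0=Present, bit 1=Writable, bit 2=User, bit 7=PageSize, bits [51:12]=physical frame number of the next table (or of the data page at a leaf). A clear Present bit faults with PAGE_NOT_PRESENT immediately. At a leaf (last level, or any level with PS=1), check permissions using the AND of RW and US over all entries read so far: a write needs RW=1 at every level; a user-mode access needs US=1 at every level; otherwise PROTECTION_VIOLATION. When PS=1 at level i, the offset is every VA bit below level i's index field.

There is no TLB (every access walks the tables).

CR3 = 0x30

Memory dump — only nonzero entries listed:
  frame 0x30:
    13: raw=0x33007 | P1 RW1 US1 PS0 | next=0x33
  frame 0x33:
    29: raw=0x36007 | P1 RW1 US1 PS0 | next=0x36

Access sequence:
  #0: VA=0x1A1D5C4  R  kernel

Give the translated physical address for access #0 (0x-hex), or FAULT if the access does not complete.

Per-access translation:
#0 VA=0x1A1D5C4 (r,kernel):
  L0 @0x30[13] → 0x33007  P=1,RW=1,US=1,PS=0
  L1 @0x33[29] → 0x36007  P=1,RW=1,US=1,PS=0
  ⇒ phys 0x365C4  [2 reads]

Access #0 PA: 0x365C4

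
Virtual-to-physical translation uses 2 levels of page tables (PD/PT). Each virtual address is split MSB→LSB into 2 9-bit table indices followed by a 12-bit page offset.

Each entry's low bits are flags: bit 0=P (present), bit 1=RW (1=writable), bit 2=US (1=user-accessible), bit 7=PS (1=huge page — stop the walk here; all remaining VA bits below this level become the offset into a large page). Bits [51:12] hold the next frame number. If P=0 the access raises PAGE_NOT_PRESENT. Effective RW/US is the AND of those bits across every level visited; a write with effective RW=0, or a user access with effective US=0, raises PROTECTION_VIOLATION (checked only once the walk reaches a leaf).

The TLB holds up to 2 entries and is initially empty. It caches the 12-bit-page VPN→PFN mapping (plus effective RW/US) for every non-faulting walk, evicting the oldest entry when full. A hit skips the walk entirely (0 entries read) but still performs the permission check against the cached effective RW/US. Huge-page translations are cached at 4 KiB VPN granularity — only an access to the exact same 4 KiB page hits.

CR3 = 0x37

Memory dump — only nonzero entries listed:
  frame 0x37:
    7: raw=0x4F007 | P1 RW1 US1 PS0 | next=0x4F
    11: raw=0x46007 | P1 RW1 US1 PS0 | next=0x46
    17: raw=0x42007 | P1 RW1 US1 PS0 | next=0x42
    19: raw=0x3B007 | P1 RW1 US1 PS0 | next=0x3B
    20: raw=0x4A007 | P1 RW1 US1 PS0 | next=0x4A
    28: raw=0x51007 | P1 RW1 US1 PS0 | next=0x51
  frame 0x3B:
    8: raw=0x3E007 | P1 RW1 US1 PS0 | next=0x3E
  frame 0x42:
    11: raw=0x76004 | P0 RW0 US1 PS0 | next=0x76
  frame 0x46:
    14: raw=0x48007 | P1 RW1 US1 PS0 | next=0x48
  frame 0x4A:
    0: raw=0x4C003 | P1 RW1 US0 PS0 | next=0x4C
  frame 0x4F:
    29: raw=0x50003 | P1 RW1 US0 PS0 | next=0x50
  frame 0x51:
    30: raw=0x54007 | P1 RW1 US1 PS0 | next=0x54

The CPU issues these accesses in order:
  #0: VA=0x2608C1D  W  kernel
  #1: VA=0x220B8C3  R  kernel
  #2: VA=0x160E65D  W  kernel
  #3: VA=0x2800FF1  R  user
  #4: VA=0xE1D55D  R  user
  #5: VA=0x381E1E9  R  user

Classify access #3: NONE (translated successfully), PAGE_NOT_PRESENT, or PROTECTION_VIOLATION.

Per-access translation:
#0 VA=0x2608C1D (w,kernel):
  L0 @0x37[19] → 0x3B007  P=1,RW=1,US=1,PS=0
  L1 @0x3B[8] → 0x3E007  P=1,RW=1,US=1,PS=0
  ⇒ phys 0x3EC1D  [2 reads]
#1 VA=0x220B8C3 (r,kernel):
  L0 @0x37[17] → 0x42007  P=1,RW=1,US=1,PS=0
  L1 @0x42[11] → 0x76004  P=0,RW=0,US=1,PS=0
  → PAGE_NOT_PRESENT  (2 entries read)
#2 VA=0x160E65D (w,kernel):
  L0 @0x37[11] → 0x46007  P=1,RW=1,US=1,PS=0
  L1 @0x46[14] → 0x48007  P=1,RW=1,US=1,PS=0
  ⇒ phys 0x4865D  [2 reads]
#3 VA=0x2800FF1 (r,user):
  L0 @0x37[20] → 0x4A007  P=1,RW=1,US=1,PS=0
  L1 @0x4A[0] → 0x4C003  P=1,RW=1,US=0,PS=0
  → PROTECTION_VIOLATION  (2 entries read)
#4 VA=0xE1D55D (r,user):
  L0 @0x37[7] → 0x4F007  P=1,RW=1,US=1,PS=0
  L1 @0x4F[29] → 0x50003  P=1,RW=1,US=0,PS=0
  → PROTECTION_VIOLATION  (2 entries read)
#5 VA=0x381E1E9 (r,user):
  L0 @0x37[28] → 0x51007  P=1,RW=1,US=1,PS=0
  L1 @0x51[30] → 0x54007  P=1,RW=1,US=1,PS=0
  ⇒ phys 0x541E9  [2 reads]

Access #3 fault: PROTECTION_VIOLATION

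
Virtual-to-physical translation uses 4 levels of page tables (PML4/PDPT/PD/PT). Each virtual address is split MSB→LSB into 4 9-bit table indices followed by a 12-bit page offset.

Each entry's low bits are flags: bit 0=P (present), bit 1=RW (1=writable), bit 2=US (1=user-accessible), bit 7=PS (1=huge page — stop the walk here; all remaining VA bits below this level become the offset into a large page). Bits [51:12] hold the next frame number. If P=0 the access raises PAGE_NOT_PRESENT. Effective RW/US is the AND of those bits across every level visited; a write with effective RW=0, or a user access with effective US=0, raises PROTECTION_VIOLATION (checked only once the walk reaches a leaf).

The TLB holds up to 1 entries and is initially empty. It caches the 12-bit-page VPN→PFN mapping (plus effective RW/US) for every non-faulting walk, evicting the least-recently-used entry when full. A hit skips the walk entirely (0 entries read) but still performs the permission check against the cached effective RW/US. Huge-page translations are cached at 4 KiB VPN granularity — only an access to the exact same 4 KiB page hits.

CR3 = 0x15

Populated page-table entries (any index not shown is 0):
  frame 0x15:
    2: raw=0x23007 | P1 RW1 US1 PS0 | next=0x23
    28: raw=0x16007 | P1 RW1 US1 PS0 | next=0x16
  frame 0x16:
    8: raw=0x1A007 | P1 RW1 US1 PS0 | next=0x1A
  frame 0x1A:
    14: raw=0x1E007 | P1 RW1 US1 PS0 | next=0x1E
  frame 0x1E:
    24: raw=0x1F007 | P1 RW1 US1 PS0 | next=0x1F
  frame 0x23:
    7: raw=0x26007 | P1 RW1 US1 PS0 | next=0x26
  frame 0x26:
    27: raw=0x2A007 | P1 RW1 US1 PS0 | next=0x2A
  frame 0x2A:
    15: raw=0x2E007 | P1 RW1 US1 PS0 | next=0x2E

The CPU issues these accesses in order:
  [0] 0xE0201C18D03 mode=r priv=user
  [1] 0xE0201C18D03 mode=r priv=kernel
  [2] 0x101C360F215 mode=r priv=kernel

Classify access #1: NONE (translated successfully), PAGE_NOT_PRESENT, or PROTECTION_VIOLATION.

Per-access translation:
#0 VA=0xE0201C18D03 (r,user):
  L0: frame=0x15 idx=28 entry=0x16007 [P=1 RW=1 US=1 PS=0]
  L1: frame=0x16 idx=8 entry=0x1A007 [P=1 RW=1 US=1 PS=0]
  L2: frame=0x1A idx=14 entry=0x1E007 [P=1 RW=1 US=1 PS=0]
  L3: frame=0x1E idx=24 entry=0x1F007 [P=1 RW=1 US=1 PS=0]
  → PA=0x1FD03  (4 entries read)
#1 VA=0xE0201C18D03 (r,kernel):
  TLB hit vpn=0xE0201C18 → PA=0x1FD03
#2 VA=0x101C360F215 (r,kernel):
  L0: frame=0x15 idx=2 entry=0x23007 [P=1 RW=1 US=1 PS=0]
  L1: frame=0x23 idx=7 entry=0x26007 [P=1 RW=1 US=1 PS=0]
  L2: frame=0x26 idx=27 entry=0x2A007 [P=1 RW=1 US=1 PS=0]
  L3: frame=0x2A idx=15 entry=0x2E007 [P=1 RW=1 US=1 PS=0]
  → PA=0x2E215  (4 entries read)

Access #1 fault: NONE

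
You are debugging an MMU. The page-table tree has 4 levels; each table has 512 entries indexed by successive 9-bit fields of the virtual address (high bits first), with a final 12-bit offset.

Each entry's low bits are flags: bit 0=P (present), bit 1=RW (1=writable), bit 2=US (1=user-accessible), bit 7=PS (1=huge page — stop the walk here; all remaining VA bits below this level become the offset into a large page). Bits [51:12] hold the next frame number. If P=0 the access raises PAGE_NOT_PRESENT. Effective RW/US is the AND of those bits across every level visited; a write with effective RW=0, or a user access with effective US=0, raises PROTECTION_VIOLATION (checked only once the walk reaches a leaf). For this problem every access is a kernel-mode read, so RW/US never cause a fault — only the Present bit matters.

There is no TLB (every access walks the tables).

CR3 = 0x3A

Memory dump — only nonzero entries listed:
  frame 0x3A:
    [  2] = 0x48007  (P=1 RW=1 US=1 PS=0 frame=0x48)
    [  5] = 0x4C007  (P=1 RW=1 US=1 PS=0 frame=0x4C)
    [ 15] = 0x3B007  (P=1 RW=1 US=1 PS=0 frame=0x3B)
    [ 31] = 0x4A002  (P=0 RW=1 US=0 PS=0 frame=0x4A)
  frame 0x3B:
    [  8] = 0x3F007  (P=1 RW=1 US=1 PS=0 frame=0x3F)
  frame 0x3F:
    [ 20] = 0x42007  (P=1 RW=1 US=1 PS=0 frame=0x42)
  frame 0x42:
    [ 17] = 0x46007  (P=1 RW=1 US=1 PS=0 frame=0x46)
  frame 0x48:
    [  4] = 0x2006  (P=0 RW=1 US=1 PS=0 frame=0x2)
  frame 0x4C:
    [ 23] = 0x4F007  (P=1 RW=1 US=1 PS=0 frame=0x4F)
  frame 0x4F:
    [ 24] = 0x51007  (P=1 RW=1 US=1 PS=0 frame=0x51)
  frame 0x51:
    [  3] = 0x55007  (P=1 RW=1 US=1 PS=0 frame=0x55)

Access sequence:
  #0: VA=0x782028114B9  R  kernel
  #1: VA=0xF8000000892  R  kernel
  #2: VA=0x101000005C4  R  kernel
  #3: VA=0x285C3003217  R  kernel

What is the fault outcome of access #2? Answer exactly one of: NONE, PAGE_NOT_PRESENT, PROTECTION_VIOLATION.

Per-access translation:
#0 VA=0x782028114B9 (r,kernel):
  L0: frame=0x3A idx=15 entry=0x3B007 [P=1 RW=1 US=1 PS=0]
  L1: frame=0x3B idx=8 entry=0x3F007 [P=1 RW=1 US=1 PS=0]
  L2: frame=0x3F idx=20 entry=0x42007 [P=1 RW=1 US=1 PS=0]
  L3: frame=0x42 idx=17 entry=0x46007 [P=1 RW=1 US=1 PS=0]
  ✓ 0x464B9  — 4 lookups
#1 VA=0xF8000000892 (r,kernel):
  L0: frame=0x3A idx=31 entry=0x4A002 [P=0 RW=1 US=0 PS=0]
  ⇒ fault: PAGE_NOT_PRESENT  — 1 lookups
#2 VA=0x101000005C4 (r,kernel):
  L0: frame=0x3A idx=2 entry=0x48007 [P=1 RW=1 US=1 PS=0]
  L1: frame=0x48 idx=4 entry=0x2006 [P=0 RW=1 US=1 PS=0]
  ⇒ fault: PAGE_NOT_PRESENT  — 2 lookups
#3 VA=0x285C3003217 (r,kernel):
  L0: frame=0x3A idx=5 entry=0x4C007 [P=1 RW=1 US=1 PS=0]
  L1: frame=0x4C idx=23 entry=0x4F007 [P=1 RW=1 US=1 PS=0]
  L2: frame=0x4F idx=24 entry=0x51007 [P=1 RW=1 US=1 PS=0]
  L3: frame=0x51 idx=3 entry=0x55007 [P=1 RW=1 US=1 PS=0]
  ✓ 0x55217  — 4 lookups

Access #2 fault: PAGE_NOT_PRESENT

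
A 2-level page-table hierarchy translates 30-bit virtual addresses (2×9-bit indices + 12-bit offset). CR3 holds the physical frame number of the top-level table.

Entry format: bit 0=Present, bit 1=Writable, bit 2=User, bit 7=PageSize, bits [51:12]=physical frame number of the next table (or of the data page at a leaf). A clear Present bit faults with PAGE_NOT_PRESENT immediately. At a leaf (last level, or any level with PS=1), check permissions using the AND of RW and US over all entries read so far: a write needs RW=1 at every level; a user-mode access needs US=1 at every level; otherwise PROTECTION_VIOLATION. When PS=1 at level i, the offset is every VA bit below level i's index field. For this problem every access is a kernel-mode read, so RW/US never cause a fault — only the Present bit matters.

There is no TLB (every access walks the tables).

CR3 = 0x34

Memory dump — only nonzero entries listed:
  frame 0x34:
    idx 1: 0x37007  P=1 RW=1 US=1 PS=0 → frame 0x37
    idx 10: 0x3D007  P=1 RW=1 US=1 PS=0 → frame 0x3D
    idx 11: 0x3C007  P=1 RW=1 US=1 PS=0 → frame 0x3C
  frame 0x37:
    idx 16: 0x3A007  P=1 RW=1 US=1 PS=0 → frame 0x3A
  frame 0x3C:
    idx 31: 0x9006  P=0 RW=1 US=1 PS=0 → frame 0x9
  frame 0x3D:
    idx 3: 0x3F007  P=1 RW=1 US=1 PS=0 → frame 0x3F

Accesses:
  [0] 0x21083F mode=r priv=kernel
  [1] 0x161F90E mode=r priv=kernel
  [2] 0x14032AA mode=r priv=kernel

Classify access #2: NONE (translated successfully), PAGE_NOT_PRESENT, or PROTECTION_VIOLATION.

Walk each access:
#0 VA=0x21083F (r,kernel):
  L0 @0x34[1] → 0x37007  P=1,RW=1,US=1,PS=0
  L1 @0x37[16] → 0x3A007  P=1,RW=1,US=1,PS=0
  ✓ 0x3A83F  — 2 lookups
#1 VA=0x161F90E (r,kernel):
  L0 @0x34[11] → 0x3C007  P=1,RW=1,US=1,PS=0
  L1 @0x3C[31] → 0x9006  P=0,RW=1,US=1,PS=0
  ⇒ fault: PAGE_NOT_PRESENT  — 2 lookups
#2 VA=0x14032AA (r,kernel):
  L0 @0x34[10] → 0x3D007  P=1,RW=1,US=1,PS=0
  L1 @0x3D[3] → 0x3F007  P=1,RW=1,US=1,PS=0
  ✓ 0x3F2AA  — 2 lookups

Access #2 fault: NONE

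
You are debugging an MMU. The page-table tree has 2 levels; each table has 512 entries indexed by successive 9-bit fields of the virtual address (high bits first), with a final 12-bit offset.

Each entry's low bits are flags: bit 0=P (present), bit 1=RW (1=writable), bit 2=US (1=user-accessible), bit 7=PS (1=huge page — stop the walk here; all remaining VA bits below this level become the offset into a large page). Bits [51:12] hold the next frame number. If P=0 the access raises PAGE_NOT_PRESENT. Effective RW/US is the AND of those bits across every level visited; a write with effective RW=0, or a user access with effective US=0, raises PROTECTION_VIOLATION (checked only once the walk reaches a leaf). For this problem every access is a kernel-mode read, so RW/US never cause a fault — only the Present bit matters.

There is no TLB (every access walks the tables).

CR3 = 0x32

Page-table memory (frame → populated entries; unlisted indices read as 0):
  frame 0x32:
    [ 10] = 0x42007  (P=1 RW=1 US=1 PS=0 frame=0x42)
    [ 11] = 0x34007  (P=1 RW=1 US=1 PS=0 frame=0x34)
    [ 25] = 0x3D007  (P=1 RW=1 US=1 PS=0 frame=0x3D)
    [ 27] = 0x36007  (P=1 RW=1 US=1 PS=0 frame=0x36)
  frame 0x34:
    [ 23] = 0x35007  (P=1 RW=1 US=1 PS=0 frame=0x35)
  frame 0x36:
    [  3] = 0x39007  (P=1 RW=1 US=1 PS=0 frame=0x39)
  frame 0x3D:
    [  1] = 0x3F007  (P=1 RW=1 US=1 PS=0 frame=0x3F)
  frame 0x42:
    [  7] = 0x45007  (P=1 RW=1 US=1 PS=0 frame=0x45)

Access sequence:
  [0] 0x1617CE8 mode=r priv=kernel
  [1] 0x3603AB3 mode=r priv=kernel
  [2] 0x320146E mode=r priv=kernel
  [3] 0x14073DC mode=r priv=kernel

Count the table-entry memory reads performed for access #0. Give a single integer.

Trace:
#0 VA=0x1617CE8 (r,kernel):
  [0] read 0x32 idx=11: raw=0x34007 flags P=1 W=1 U=1 S=0
  [1] read 0x34 idx=23: raw=0x35007 flags P=1 W=1 U=1 S=0
  → PA=0x35CE8  (2 entries read)
#1 VA=0x3603AB3 (r,kernel):
  [0] read 0x32 idx=27: raw=0x36007 flags P=1 W=1 U=1 S=0
  [1] read 0x36 idx=3: raw=0x39007 flags P=1 W=1 U=1 S=0
  → PA=0x39AB3  (2 entries read)
#2 VA=0x320146E (r,kernel):
  [0] read 0x32 idx=25: raw=0x3D007 flags P=1 W=1 U=1 S=0
  [1] read 0x3D idx=1: raw=0x3F007 flags P=1 W=1 U=1 S=0
  → PA=0x3F46E  (2 entries read)
#3 VA=0x14073DC (r,kernel):
  [0] read 0x32 idx=10: raw=0x42007 flags P=1 W=1 U=1 S=0
  [1] read 0x42 idx=7: raw=0x45007 flags P=1 W=1 U=1 S=0
  → PA=0x453DC  (2 entries read)

Entries read for #0: 2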